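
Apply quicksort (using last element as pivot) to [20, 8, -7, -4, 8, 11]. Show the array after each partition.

Partition 1: pivot=11 at index 4 -> [8, -7, -4, 8, 11, 20]
Partition 2: pivot=8 at index 3 -> [8, -7, -4, 8, 11, 20]
Partition 3: pivot=-4 at index 1 -> [-7, -4, 8, 8, 11, 20]


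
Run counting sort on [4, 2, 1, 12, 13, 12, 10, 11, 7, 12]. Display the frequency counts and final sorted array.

Count array: [0, 1, 1, 0, 1, 0, 0, 1, 0, 0, 1, 1, 3, 1]
(count[i] = number of elements equal to i)
Cumulative count: [0, 1, 2, 2, 3, 3, 3, 4, 4, 4, 5, 6, 9, 10]
Sorted: [1, 2, 4, 7, 10, 11, 12, 12, 12, 13]


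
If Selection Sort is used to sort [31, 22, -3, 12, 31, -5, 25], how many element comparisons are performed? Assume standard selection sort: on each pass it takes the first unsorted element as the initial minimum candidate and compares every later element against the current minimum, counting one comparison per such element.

Pass 1: scan indices 1..6 for the minimum = 6 comparison(s); min is -5, place at index 0 -> [-5, 22, -3, 12, 31, 31, 25]
Pass 2: scan indices 2..6 for the minimum = 5 comparison(s); min is -3, place at index 1 -> [-5, -3, 22, 12, 31, 31, 25]
Pass 3: scan indices 3..6 for the minimum = 4 comparison(s); min is 12, place at index 2 -> [-5, -3, 12, 22, 31, 31, 25]
Pass 4: scan indices 4..6 for the minimum = 3 comparison(s); min is 22, place at index 3 -> [-5, -3, 12, 22, 31, 31, 25]
Pass 5: scan indices 5..6 for the minimum = 2 comparison(s); min is 25, place at index 4 -> [-5, -3, 12, 22, 25, 31, 31]
Pass 6: scan indices 6..6 for the minimum = 1 comparison(s); min is 31, place at index 5 -> [-5, -3, 12, 22, 25, 31, 31]
Selection sort always scans the whole unsorted suffix, so the count is (n-1) + (n-2) + ... + 1 = n(n-1)/2 = 7*6/2 = 21 regardless of the input order.
Total comparisons: 6 + 5 + 4 + 3 + 2 + 1 = 21


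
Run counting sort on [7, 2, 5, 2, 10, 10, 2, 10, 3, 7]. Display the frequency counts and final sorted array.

Count array: [0, 0, 3, 1, 0, 1, 0, 2, 0, 0, 3]
(count[i] = number of elements equal to i)
Cumulative count: [0, 0, 3, 4, 4, 5, 5, 7, 7, 7, 10]
Sorted: [2, 2, 2, 3, 5, 7, 7, 10, 10, 10]


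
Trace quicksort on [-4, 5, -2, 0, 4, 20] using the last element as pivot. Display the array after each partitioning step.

Partition 1: pivot=20 at index 5 -> [-4, 5, -2, 0, 4, 20]
Partition 2: pivot=4 at index 3 -> [-4, -2, 0, 4, 5, 20]
Partition 3: pivot=0 at index 2 -> [-4, -2, 0, 4, 5, 20]
Partition 4: pivot=-2 at index 1 -> [-4, -2, 0, 4, 5, 20]


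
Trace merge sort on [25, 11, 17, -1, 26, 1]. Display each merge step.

Divide and conquer:
  Merge [11] + [17] -> [11, 17]
  Merge [25] + [11, 17] -> [11, 17, 25]
  Merge [26] + [1] -> [1, 26]
  Merge [-1] + [1, 26] -> [-1, 1, 26]
  Merge [11, 17, 25] + [-1, 1, 26] -> [-1, 1, 11, 17, 25, 26]


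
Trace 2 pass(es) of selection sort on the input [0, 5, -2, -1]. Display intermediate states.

Pass 1: Select minimum -2 at index 2, swap -> [-2, 5, 0, -1]
Pass 2: Select minimum -1 at index 3, swap -> [-2, -1, 0, 5]


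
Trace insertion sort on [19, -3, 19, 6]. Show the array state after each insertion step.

First element 19 is already 'sorted'
Insert -3: shifted 1 elements -> [-3, 19, 19, 6]
Insert 19: shifted 0 elements -> [-3, 19, 19, 6]
Insert 6: shifted 2 elements -> [-3, 6, 19, 19]


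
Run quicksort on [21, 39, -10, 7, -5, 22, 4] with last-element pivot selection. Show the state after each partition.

Partition 1: pivot=4 at index 2 -> [-10, -5, 4, 7, 39, 22, 21]
Partition 2: pivot=-5 at index 1 -> [-10, -5, 4, 7, 39, 22, 21]
Partition 3: pivot=21 at index 4 -> [-10, -5, 4, 7, 21, 22, 39]
Partition 4: pivot=39 at index 6 -> [-10, -5, 4, 7, 21, 22, 39]


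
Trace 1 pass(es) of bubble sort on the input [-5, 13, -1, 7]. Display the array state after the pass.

After pass 1: [-5, -1, 7, 13] (2 swaps)
Total swaps: 2


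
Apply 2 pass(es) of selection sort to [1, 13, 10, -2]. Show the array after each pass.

Pass 1: Select minimum -2 at index 3, swap -> [-2, 13, 10, 1]
Pass 2: Select minimum 1 at index 3, swap -> [-2, 1, 10, 13]


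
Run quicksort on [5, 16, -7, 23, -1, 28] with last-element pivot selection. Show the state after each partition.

Partition 1: pivot=28 at index 5 -> [5, 16, -7, 23, -1, 28]
Partition 2: pivot=-1 at index 1 -> [-7, -1, 5, 23, 16, 28]
Partition 3: pivot=16 at index 3 -> [-7, -1, 5, 16, 23, 28]


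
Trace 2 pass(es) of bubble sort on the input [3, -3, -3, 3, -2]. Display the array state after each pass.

After pass 1: [-3, -3, 3, -2, 3] (3 swaps)
After pass 2: [-3, -3, -2, 3, 3] (1 swaps)
Total swaps: 4


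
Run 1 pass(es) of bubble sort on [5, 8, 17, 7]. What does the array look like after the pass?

After pass 1: [5, 8, 7, 17] (1 swaps)
Total swaps: 1


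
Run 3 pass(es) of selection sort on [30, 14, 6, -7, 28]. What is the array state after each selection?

Pass 1: Select minimum -7 at index 3, swap -> [-7, 14, 6, 30, 28]
Pass 2: Select minimum 6 at index 2, swap -> [-7, 6, 14, 30, 28]
Pass 3: Select minimum 14 at index 2, swap -> [-7, 6, 14, 30, 28]


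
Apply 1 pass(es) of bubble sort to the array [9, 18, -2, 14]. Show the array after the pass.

After pass 1: [9, -2, 14, 18] (2 swaps)
Total swaps: 2


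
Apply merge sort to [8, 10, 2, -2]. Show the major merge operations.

Divide and conquer:
  Merge [8] + [10] -> [8, 10]
  Merge [2] + [-2] -> [-2, 2]
  Merge [8, 10] + [-2, 2] -> [-2, 2, 8, 10]


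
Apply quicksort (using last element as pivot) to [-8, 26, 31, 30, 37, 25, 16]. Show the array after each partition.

Partition 1: pivot=16 at index 1 -> [-8, 16, 31, 30, 37, 25, 26]
Partition 2: pivot=26 at index 3 -> [-8, 16, 25, 26, 37, 31, 30]
Partition 3: pivot=30 at index 4 -> [-8, 16, 25, 26, 30, 31, 37]
Partition 4: pivot=37 at index 6 -> [-8, 16, 25, 26, 30, 31, 37]


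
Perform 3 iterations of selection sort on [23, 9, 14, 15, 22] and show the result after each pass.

Pass 1: Select minimum 9 at index 1, swap -> [9, 23, 14, 15, 22]
Pass 2: Select minimum 14 at index 2, swap -> [9, 14, 23, 15, 22]
Pass 3: Select minimum 15 at index 3, swap -> [9, 14, 15, 23, 22]


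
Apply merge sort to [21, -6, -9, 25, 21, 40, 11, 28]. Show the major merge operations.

Divide and conquer:
  Merge [21] + [-6] -> [-6, 21]
  Merge [-9] + [25] -> [-9, 25]
  Merge [-6, 21] + [-9, 25] -> [-9, -6, 21, 25]
  Merge [21] + [40] -> [21, 40]
  Merge [11] + [28] -> [11, 28]
  Merge [21, 40] + [11, 28] -> [11, 21, 28, 40]
  Merge [-9, -6, 21, 25] + [11, 21, 28, 40] -> [-9, -6, 11, 21, 21, 25, 28, 40]


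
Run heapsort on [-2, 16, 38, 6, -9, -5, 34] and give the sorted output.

Build heap: [38, 16, 34, 6, -9, -5, -2]
Extract 38: [34, 16, -2, 6, -9, -5, 38]
Extract 34: [16, 6, -2, -5, -9, 34, 38]
Extract 16: [6, -5, -2, -9, 16, 34, 38]
Extract 6: [-2, -5, -9, 6, 16, 34, 38]
Extract -2: [-5, -9, -2, 6, 16, 34, 38]
Extract -5: [-9, -5, -2, 6, 16, 34, 38]


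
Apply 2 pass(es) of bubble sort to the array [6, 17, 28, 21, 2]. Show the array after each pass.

After pass 1: [6, 17, 21, 2, 28] (2 swaps)
After pass 2: [6, 17, 2, 21, 28] (1 swaps)
Total swaps: 3


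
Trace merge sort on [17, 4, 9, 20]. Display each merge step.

Divide and conquer:
  Merge [17] + [4] -> [4, 17]
  Merge [9] + [20] -> [9, 20]
  Merge [4, 17] + [9, 20] -> [4, 9, 17, 20]


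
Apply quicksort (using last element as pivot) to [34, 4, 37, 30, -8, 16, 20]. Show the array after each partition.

Partition 1: pivot=20 at index 3 -> [4, -8, 16, 20, 34, 37, 30]
Partition 2: pivot=16 at index 2 -> [4, -8, 16, 20, 34, 37, 30]
Partition 3: pivot=-8 at index 0 -> [-8, 4, 16, 20, 34, 37, 30]
Partition 4: pivot=30 at index 4 -> [-8, 4, 16, 20, 30, 37, 34]
Partition 5: pivot=34 at index 5 -> [-8, 4, 16, 20, 30, 34, 37]


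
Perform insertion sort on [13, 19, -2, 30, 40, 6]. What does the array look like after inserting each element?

First element 13 is already 'sorted'
Insert 19: shifted 0 elements -> [13, 19, -2, 30, 40, 6]
Insert -2: shifted 2 elements -> [-2, 13, 19, 30, 40, 6]
Insert 30: shifted 0 elements -> [-2, 13, 19, 30, 40, 6]
Insert 40: shifted 0 elements -> [-2, 13, 19, 30, 40, 6]
Insert 6: shifted 4 elements -> [-2, 6, 13, 19, 30, 40]


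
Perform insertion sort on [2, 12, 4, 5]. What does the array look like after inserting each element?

First element 2 is already 'sorted'
Insert 12: shifted 0 elements -> [2, 12, 4, 5]
Insert 4: shifted 1 elements -> [2, 4, 12, 5]
Insert 5: shifted 1 elements -> [2, 4, 5, 12]


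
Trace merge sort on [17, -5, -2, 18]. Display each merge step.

Divide and conquer:
  Merge [17] + [-5] -> [-5, 17]
  Merge [-2] + [18] -> [-2, 18]
  Merge [-5, 17] + [-2, 18] -> [-5, -2, 17, 18]


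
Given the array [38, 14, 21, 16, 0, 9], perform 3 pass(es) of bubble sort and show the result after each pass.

After pass 1: [14, 21, 16, 0, 9, 38] (5 swaps)
After pass 2: [14, 16, 0, 9, 21, 38] (3 swaps)
After pass 3: [14, 0, 9, 16, 21, 38] (2 swaps)
Total swaps: 10


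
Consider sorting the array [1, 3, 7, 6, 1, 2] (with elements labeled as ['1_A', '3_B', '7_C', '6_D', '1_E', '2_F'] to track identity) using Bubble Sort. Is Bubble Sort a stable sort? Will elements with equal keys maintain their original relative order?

Trace Bubble Sort on the labeled array (the key is the number; the letter only tracks identity):
  After pass 1: [1_A, 3_B, 6_D, 1_E, 2_F, 7_C]
  After pass 2: [1_A, 3_B, 1_E, 2_F, 6_D, 7_C]
  After pass 3: [1_A, 1_E, 2_F, 3_B, 6_D, 7_C]
  After pass 4: [1_A, 1_E, 2_F, 3_B, 6_D, 7_C] (no swaps, done)
Final order: [1_A, 1_E, 2_F, 3_B, 6_D, 7_C]
Equal keys:
  value 1: originally 1_A, 1_E; after sorting 1_A, 1_E -> order preserved
All equal keys kept their original relative order. Bubble Sort is stable: it only swaps adjacent elements when the left one is strictly greater, so equal keys never move past each other.
Answer: Stable


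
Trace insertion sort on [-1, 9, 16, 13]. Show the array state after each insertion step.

First element -1 is already 'sorted'
Insert 9: shifted 0 elements -> [-1, 9, 16, 13]
Insert 16: shifted 0 elements -> [-1, 9, 16, 13]
Insert 13: shifted 1 elements -> [-1, 9, 13, 16]


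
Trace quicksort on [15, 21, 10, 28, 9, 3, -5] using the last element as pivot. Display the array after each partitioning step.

Partition 1: pivot=-5 at index 0 -> [-5, 21, 10, 28, 9, 3, 15]
Partition 2: pivot=15 at index 4 -> [-5, 10, 9, 3, 15, 28, 21]
Partition 3: pivot=3 at index 1 -> [-5, 3, 9, 10, 15, 28, 21]
Partition 4: pivot=10 at index 3 -> [-5, 3, 9, 10, 15, 28, 21]
Partition 5: pivot=21 at index 5 -> [-5, 3, 9, 10, 15, 21, 28]


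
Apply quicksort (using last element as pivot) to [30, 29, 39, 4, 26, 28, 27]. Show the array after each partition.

Partition 1: pivot=27 at index 2 -> [4, 26, 27, 30, 29, 28, 39]
Partition 2: pivot=26 at index 1 -> [4, 26, 27, 30, 29, 28, 39]
Partition 3: pivot=39 at index 6 -> [4, 26, 27, 30, 29, 28, 39]
Partition 4: pivot=28 at index 3 -> [4, 26, 27, 28, 29, 30, 39]
Partition 5: pivot=30 at index 5 -> [4, 26, 27, 28, 29, 30, 39]


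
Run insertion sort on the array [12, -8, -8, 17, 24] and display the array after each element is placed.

First element 12 is already 'sorted'
Insert -8: shifted 1 elements -> [-8, 12, -8, 17, 24]
Insert -8: shifted 1 elements -> [-8, -8, 12, 17, 24]
Insert 17: shifted 0 elements -> [-8, -8, 12, 17, 24]
Insert 24: shifted 0 elements -> [-8, -8, 12, 17, 24]


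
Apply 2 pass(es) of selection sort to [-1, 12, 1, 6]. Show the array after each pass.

Pass 1: Select minimum -1 at index 0, swap -> [-1, 12, 1, 6]
Pass 2: Select minimum 1 at index 2, swap -> [-1, 1, 12, 6]


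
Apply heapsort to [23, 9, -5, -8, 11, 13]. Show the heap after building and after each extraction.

Build heap: [23, 11, 13, -8, 9, -5]
Extract 23: [13, 11, -5, -8, 9, 23]
Extract 13: [11, 9, -5, -8, 13, 23]
Extract 11: [9, -8, -5, 11, 13, 23]
Extract 9: [-5, -8, 9, 11, 13, 23]
Extract -5: [-8, -5, 9, 11, 13, 23]


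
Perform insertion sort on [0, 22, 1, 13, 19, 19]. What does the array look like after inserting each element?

First element 0 is already 'sorted'
Insert 22: shifted 0 elements -> [0, 22, 1, 13, 19, 19]
Insert 1: shifted 1 elements -> [0, 1, 22, 13, 19, 19]
Insert 13: shifted 1 elements -> [0, 1, 13, 22, 19, 19]
Insert 19: shifted 1 elements -> [0, 1, 13, 19, 22, 19]
Insert 19: shifted 1 elements -> [0, 1, 13, 19, 19, 22]


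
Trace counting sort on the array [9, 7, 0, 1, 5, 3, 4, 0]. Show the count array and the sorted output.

Count array: [2, 1, 0, 1, 1, 1, 0, 1, 0, 1]
(count[i] = number of elements equal to i)
Cumulative count: [2, 3, 3, 4, 5, 6, 6, 7, 7, 8]
Sorted: [0, 0, 1, 3, 4, 5, 7, 9]


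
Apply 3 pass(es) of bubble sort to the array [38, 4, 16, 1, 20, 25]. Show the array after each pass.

After pass 1: [4, 16, 1, 20, 25, 38] (5 swaps)
After pass 2: [4, 1, 16, 20, 25, 38] (1 swaps)
After pass 3: [1, 4, 16, 20, 25, 38] (1 swaps)
Total swaps: 7


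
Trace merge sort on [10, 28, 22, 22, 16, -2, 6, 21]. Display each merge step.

Divide and conquer:
  Merge [10] + [28] -> [10, 28]
  Merge [22] + [22] -> [22, 22]
  Merge [10, 28] + [22, 22] -> [10, 22, 22, 28]
  Merge [16] + [-2] -> [-2, 16]
  Merge [6] + [21] -> [6, 21]
  Merge [-2, 16] + [6, 21] -> [-2, 6, 16, 21]
  Merge [10, 22, 22, 28] + [-2, 6, 16, 21] -> [-2, 6, 10, 16, 21, 22, 22, 28]


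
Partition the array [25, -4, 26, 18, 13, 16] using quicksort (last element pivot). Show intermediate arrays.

Partition 1: pivot=16 at index 2 -> [-4, 13, 16, 18, 25, 26]
Partition 2: pivot=13 at index 1 -> [-4, 13, 16, 18, 25, 26]
Partition 3: pivot=26 at index 5 -> [-4, 13, 16, 18, 25, 26]
Partition 4: pivot=25 at index 4 -> [-4, 13, 16, 18, 25, 26]


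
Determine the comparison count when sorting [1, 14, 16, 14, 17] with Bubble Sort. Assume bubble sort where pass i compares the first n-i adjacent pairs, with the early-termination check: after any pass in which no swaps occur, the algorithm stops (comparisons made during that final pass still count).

Pass 1: compare adjacent pairs (0,1)..(3,4) = 4 comparison(s), 1 swap(s) -> [1, 14, 14, 16, 17]
Pass 2: compare adjacent pairs (0,1)..(2,3) = 3 comparison(s), 0 swap(s) -> [1, 14, 14, 16, 17]
No swaps in this pass, so bubble sort stops here.
Total comparisons: 4 + 3 = 7


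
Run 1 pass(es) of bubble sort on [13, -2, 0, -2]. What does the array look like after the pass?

After pass 1: [-2, 0, -2, 13] (3 swaps)
Total swaps: 3


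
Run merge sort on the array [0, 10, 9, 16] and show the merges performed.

Divide and conquer:
  Merge [0] + [10] -> [0, 10]
  Merge [9] + [16] -> [9, 16]
  Merge [0, 10] + [9, 16] -> [0, 9, 10, 16]


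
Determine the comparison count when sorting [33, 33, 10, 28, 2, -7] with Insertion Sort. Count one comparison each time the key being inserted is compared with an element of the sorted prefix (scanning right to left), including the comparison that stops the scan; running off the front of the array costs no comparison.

Insert 33: 33 <= 33 (stop) = 1 comparison(s) -> [33, 33, 10, 28, 2, -7]
Insert 10: 33 > 10 (shift), 33 > 10 (shift), reached front = 2 comparison(s) -> [10, 33, 33, 28, 2, -7]
Insert 28: 33 > 28 (shift), 33 > 28 (shift), 10 <= 28 (stop) = 3 comparison(s) -> [10, 28, 33, 33, 2, -7]
Insert 2: 33 > 2 (shift), 33 > 2 (shift), 28 > 2 (shift), 10 > 2 (shift), reached front = 4 comparison(s) -> [2, 10, 28, 33, 33, -7]
Insert -7: 33 > -7 (shift), 33 > -7 (shift), 28 > -7 (shift), 10 > -7 (shift), 2 > -7 (shift), reached front = 5 comparison(s) -> [-7, 2, 10, 28, 33, 33]
Total comparisons: 1 + 2 + 3 + 4 + 5 = 15


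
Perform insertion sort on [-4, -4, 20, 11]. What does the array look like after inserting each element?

First element -4 is already 'sorted'
Insert -4: shifted 0 elements -> [-4, -4, 20, 11]
Insert 20: shifted 0 elements -> [-4, -4, 20, 11]
Insert 11: shifted 1 elements -> [-4, -4, 11, 20]


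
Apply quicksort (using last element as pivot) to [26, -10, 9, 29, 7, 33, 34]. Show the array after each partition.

Partition 1: pivot=34 at index 6 -> [26, -10, 9, 29, 7, 33, 34]
Partition 2: pivot=33 at index 5 -> [26, -10, 9, 29, 7, 33, 34]
Partition 3: pivot=7 at index 1 -> [-10, 7, 9, 29, 26, 33, 34]
Partition 4: pivot=26 at index 3 -> [-10, 7, 9, 26, 29, 33, 34]


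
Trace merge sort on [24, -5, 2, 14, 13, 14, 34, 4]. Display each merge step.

Divide and conquer:
  Merge [24] + [-5] -> [-5, 24]
  Merge [2] + [14] -> [2, 14]
  Merge [-5, 24] + [2, 14] -> [-5, 2, 14, 24]
  Merge [13] + [14] -> [13, 14]
  Merge [34] + [4] -> [4, 34]
  Merge [13, 14] + [4, 34] -> [4, 13, 14, 34]
  Merge [-5, 2, 14, 24] + [4, 13, 14, 34] -> [-5, 2, 4, 13, 14, 14, 24, 34]


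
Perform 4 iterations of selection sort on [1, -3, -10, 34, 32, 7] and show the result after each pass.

Pass 1: Select minimum -10 at index 2, swap -> [-10, -3, 1, 34, 32, 7]
Pass 2: Select minimum -3 at index 1, swap -> [-10, -3, 1, 34, 32, 7]
Pass 3: Select minimum 1 at index 2, swap -> [-10, -3, 1, 34, 32, 7]
Pass 4: Select minimum 7 at index 5, swap -> [-10, -3, 1, 7, 32, 34]


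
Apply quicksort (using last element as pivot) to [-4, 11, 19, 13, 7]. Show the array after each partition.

Partition 1: pivot=7 at index 1 -> [-4, 7, 19, 13, 11]
Partition 2: pivot=11 at index 2 -> [-4, 7, 11, 13, 19]
Partition 3: pivot=19 at index 4 -> [-4, 7, 11, 13, 19]


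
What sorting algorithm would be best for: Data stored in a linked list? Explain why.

Best choice: Merge sort
Reason: Merge sort doesn't require random access; can be done in O(1) extra space for linked lists


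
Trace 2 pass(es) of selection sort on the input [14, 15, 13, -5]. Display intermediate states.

Pass 1: Select minimum -5 at index 3, swap -> [-5, 15, 13, 14]
Pass 2: Select minimum 13 at index 2, swap -> [-5, 13, 15, 14]


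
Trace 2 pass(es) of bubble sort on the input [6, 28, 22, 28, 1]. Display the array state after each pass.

After pass 1: [6, 22, 28, 1, 28] (2 swaps)
After pass 2: [6, 22, 1, 28, 28] (1 swaps)
Total swaps: 3


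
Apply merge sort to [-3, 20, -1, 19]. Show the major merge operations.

Divide and conquer:
  Merge [-3] + [20] -> [-3, 20]
  Merge [-1] + [19] -> [-1, 19]
  Merge [-3, 20] + [-1, 19] -> [-3, -1, 19, 20]


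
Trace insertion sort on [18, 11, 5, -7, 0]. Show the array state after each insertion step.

First element 18 is already 'sorted'
Insert 11: shifted 1 elements -> [11, 18, 5, -7, 0]
Insert 5: shifted 2 elements -> [5, 11, 18, -7, 0]
Insert -7: shifted 3 elements -> [-7, 5, 11, 18, 0]
Insert 0: shifted 3 elements -> [-7, 0, 5, 11, 18]


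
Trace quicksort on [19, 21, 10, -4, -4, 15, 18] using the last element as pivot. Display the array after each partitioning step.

Partition 1: pivot=18 at index 4 -> [10, -4, -4, 15, 18, 21, 19]
Partition 2: pivot=15 at index 3 -> [10, -4, -4, 15, 18, 21, 19]
Partition 3: pivot=-4 at index 1 -> [-4, -4, 10, 15, 18, 21, 19]
Partition 4: pivot=19 at index 5 -> [-4, -4, 10, 15, 18, 19, 21]


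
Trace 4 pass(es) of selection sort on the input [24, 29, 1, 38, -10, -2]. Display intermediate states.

Pass 1: Select minimum -10 at index 4, swap -> [-10, 29, 1, 38, 24, -2]
Pass 2: Select minimum -2 at index 5, swap -> [-10, -2, 1, 38, 24, 29]
Pass 3: Select minimum 1 at index 2, swap -> [-10, -2, 1, 38, 24, 29]
Pass 4: Select minimum 24 at index 4, swap -> [-10, -2, 1, 24, 38, 29]


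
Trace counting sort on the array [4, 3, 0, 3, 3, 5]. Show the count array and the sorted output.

Count array: [1, 0, 0, 3, 1, 1]
(count[i] = number of elements equal to i)
Cumulative count: [1, 1, 1, 4, 5, 6]
Sorted: [0, 3, 3, 3, 4, 5]


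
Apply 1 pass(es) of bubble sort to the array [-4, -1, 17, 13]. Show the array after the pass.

After pass 1: [-4, -1, 13, 17] (1 swaps)
Total swaps: 1


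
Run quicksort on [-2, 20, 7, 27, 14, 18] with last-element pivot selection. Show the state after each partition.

Partition 1: pivot=18 at index 3 -> [-2, 7, 14, 18, 20, 27]
Partition 2: pivot=14 at index 2 -> [-2, 7, 14, 18, 20, 27]
Partition 3: pivot=7 at index 1 -> [-2, 7, 14, 18, 20, 27]
Partition 4: pivot=27 at index 5 -> [-2, 7, 14, 18, 20, 27]


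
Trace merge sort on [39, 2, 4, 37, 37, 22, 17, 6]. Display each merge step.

Divide and conquer:
  Merge [39] + [2] -> [2, 39]
  Merge [4] + [37] -> [4, 37]
  Merge [2, 39] + [4, 37] -> [2, 4, 37, 39]
  Merge [37] + [22] -> [22, 37]
  Merge [17] + [6] -> [6, 17]
  Merge [22, 37] + [6, 17] -> [6, 17, 22, 37]
  Merge [2, 4, 37, 39] + [6, 17, 22, 37] -> [2, 4, 6, 17, 22, 37, 37, 39]


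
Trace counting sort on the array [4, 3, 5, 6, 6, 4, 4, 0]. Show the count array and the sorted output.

Count array: [1, 0, 0, 1, 3, 1, 2]
(count[i] = number of elements equal to i)
Cumulative count: [1, 1, 1, 2, 5, 6, 8]
Sorted: [0, 3, 4, 4, 4, 5, 6, 6]


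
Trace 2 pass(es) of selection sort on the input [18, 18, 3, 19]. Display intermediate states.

Pass 1: Select minimum 3 at index 2, swap -> [3, 18, 18, 19]
Pass 2: Select minimum 18 at index 1, swap -> [3, 18, 18, 19]


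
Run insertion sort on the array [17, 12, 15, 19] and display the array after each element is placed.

First element 17 is already 'sorted'
Insert 12: shifted 1 elements -> [12, 17, 15, 19]
Insert 15: shifted 1 elements -> [12, 15, 17, 19]
Insert 19: shifted 0 elements -> [12, 15, 17, 19]


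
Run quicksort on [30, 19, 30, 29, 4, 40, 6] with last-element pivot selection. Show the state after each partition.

Partition 1: pivot=6 at index 1 -> [4, 6, 30, 29, 30, 40, 19]
Partition 2: pivot=19 at index 2 -> [4, 6, 19, 29, 30, 40, 30]
Partition 3: pivot=30 at index 5 -> [4, 6, 19, 29, 30, 30, 40]
Partition 4: pivot=30 at index 4 -> [4, 6, 19, 29, 30, 30, 40]


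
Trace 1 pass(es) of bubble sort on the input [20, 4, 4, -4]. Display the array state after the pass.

After pass 1: [4, 4, -4, 20] (3 swaps)
Total swaps: 3


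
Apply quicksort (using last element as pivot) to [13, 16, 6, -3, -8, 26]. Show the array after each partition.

Partition 1: pivot=26 at index 5 -> [13, 16, 6, -3, -8, 26]
Partition 2: pivot=-8 at index 0 -> [-8, 16, 6, -3, 13, 26]
Partition 3: pivot=13 at index 3 -> [-8, 6, -3, 13, 16, 26]
Partition 4: pivot=-3 at index 1 -> [-8, -3, 6, 13, 16, 26]


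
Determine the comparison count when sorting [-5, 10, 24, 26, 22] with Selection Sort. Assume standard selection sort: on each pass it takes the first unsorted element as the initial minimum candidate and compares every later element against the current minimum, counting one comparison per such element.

Pass 1: scan indices 1..4 for the minimum = 4 comparison(s); min is -5, place at index 0 -> [-5, 10, 24, 26, 22]
Pass 2: scan indices 2..4 for the minimum = 3 comparison(s); min is 10, place at index 1 -> [-5, 10, 24, 26, 22]
Pass 3: scan indices 3..4 for the minimum = 2 comparison(s); min is 22, place at index 2 -> [-5, 10, 22, 26, 24]
Pass 4: scan indices 4..4 for the minimum = 1 comparison(s); min is 24, place at index 3 -> [-5, 10, 22, 24, 26]
Selection sort always scans the whole unsorted suffix, so the count is (n-1) + (n-2) + ... + 1 = n(n-1)/2 = 5*4/2 = 10 regardless of the input order.
Total comparisons: 4 + 3 + 2 + 1 = 10


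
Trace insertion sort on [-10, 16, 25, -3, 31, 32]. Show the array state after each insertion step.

First element -10 is already 'sorted'
Insert 16: shifted 0 elements -> [-10, 16, 25, -3, 31, 32]
Insert 25: shifted 0 elements -> [-10, 16, 25, -3, 31, 32]
Insert -3: shifted 2 elements -> [-10, -3, 16, 25, 31, 32]
Insert 31: shifted 0 elements -> [-10, -3, 16, 25, 31, 32]
Insert 32: shifted 0 elements -> [-10, -3, 16, 25, 31, 32]


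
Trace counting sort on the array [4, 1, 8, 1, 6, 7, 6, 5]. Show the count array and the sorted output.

Count array: [0, 2, 0, 0, 1, 1, 2, 1, 1]
(count[i] = number of elements equal to i)
Cumulative count: [0, 2, 2, 2, 3, 4, 6, 7, 8]
Sorted: [1, 1, 4, 5, 6, 6, 7, 8]


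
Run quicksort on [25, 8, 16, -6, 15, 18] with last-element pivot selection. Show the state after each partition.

Partition 1: pivot=18 at index 4 -> [8, 16, -6, 15, 18, 25]
Partition 2: pivot=15 at index 2 -> [8, -6, 15, 16, 18, 25]
Partition 3: pivot=-6 at index 0 -> [-6, 8, 15, 16, 18, 25]


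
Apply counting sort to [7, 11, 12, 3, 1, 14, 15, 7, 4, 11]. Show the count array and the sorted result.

Count array: [0, 1, 0, 1, 1, 0, 0, 2, 0, 0, 0, 2, 1, 0, 1, 1]
(count[i] = number of elements equal to i)
Cumulative count: [0, 1, 1, 2, 3, 3, 3, 5, 5, 5, 5, 7, 8, 8, 9, 10]
Sorted: [1, 3, 4, 7, 7, 11, 11, 12, 14, 15]


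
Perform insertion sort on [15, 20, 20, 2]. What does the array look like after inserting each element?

First element 15 is already 'sorted'
Insert 20: shifted 0 elements -> [15, 20, 20, 2]
Insert 20: shifted 0 elements -> [15, 20, 20, 2]
Insert 2: shifted 3 elements -> [2, 15, 20, 20]


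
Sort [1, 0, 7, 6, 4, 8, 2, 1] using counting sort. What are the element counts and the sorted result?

Count array: [1, 2, 1, 0, 1, 0, 1, 1, 1]
(count[i] = number of elements equal to i)
Cumulative count: [1, 3, 4, 4, 5, 5, 6, 7, 8]
Sorted: [0, 1, 1, 2, 4, 6, 7, 8]


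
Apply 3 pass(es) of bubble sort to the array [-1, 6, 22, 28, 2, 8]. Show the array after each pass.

After pass 1: [-1, 6, 22, 2, 8, 28] (2 swaps)
After pass 2: [-1, 6, 2, 8, 22, 28] (2 swaps)
After pass 3: [-1, 2, 6, 8, 22, 28] (1 swaps)
Total swaps: 5


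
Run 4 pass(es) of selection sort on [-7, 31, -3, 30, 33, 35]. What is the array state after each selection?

Pass 1: Select minimum -7 at index 0, swap -> [-7, 31, -3, 30, 33, 35]
Pass 2: Select minimum -3 at index 2, swap -> [-7, -3, 31, 30, 33, 35]
Pass 3: Select minimum 30 at index 3, swap -> [-7, -3, 30, 31, 33, 35]
Pass 4: Select minimum 31 at index 3, swap -> [-7, -3, 30, 31, 33, 35]


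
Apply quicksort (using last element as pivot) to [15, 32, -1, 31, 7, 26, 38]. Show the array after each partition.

Partition 1: pivot=38 at index 6 -> [15, 32, -1, 31, 7, 26, 38]
Partition 2: pivot=26 at index 3 -> [15, -1, 7, 26, 32, 31, 38]
Partition 3: pivot=7 at index 1 -> [-1, 7, 15, 26, 32, 31, 38]
Partition 4: pivot=31 at index 4 -> [-1, 7, 15, 26, 31, 32, 38]


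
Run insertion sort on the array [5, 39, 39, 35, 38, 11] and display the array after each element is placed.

First element 5 is already 'sorted'
Insert 39: shifted 0 elements -> [5, 39, 39, 35, 38, 11]
Insert 39: shifted 0 elements -> [5, 39, 39, 35, 38, 11]
Insert 35: shifted 2 elements -> [5, 35, 39, 39, 38, 11]
Insert 38: shifted 2 elements -> [5, 35, 38, 39, 39, 11]
Insert 11: shifted 4 elements -> [5, 11, 35, 38, 39, 39]


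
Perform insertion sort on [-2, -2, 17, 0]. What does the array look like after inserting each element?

First element -2 is already 'sorted'
Insert -2: shifted 0 elements -> [-2, -2, 17, 0]
Insert 17: shifted 0 elements -> [-2, -2, 17, 0]
Insert 0: shifted 1 elements -> [-2, -2, 0, 17]


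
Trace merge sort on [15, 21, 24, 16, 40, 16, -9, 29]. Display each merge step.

Divide and conquer:
  Merge [15] + [21] -> [15, 21]
  Merge [24] + [16] -> [16, 24]
  Merge [15, 21] + [16, 24] -> [15, 16, 21, 24]
  Merge [40] + [16] -> [16, 40]
  Merge [-9] + [29] -> [-9, 29]
  Merge [16, 40] + [-9, 29] -> [-9, 16, 29, 40]
  Merge [15, 16, 21, 24] + [-9, 16, 29, 40] -> [-9, 15, 16, 16, 21, 24, 29, 40]


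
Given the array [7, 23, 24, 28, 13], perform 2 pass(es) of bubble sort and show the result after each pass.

After pass 1: [7, 23, 24, 13, 28] (1 swaps)
After pass 2: [7, 23, 13, 24, 28] (1 swaps)
Total swaps: 2


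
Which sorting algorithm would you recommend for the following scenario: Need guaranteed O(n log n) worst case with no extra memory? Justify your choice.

Best choice: Heapsort
Reason: Heapsort is O(n log n) worst case and sorts in-place; quicksort can degrade to O(n^2)


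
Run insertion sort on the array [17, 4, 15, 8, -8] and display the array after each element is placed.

First element 17 is already 'sorted'
Insert 4: shifted 1 elements -> [4, 17, 15, 8, -8]
Insert 15: shifted 1 elements -> [4, 15, 17, 8, -8]
Insert 8: shifted 2 elements -> [4, 8, 15, 17, -8]
Insert -8: shifted 4 elements -> [-8, 4, 8, 15, 17]


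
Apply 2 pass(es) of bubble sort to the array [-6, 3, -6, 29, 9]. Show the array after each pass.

After pass 1: [-6, -6, 3, 9, 29] (2 swaps)
After pass 2: [-6, -6, 3, 9, 29] (0 swaps)
Total swaps: 2


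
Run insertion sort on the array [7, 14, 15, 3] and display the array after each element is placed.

First element 7 is already 'sorted'
Insert 14: shifted 0 elements -> [7, 14, 15, 3]
Insert 15: shifted 0 elements -> [7, 14, 15, 3]
Insert 3: shifted 3 elements -> [3, 7, 14, 15]


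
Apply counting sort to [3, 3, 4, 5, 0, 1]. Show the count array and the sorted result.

Count array: [1, 1, 0, 2, 1, 1]
(count[i] = number of elements equal to i)
Cumulative count: [1, 2, 2, 4, 5, 6]
Sorted: [0, 1, 3, 3, 4, 5]


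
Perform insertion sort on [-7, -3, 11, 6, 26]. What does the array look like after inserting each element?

First element -7 is already 'sorted'
Insert -3: shifted 0 elements -> [-7, -3, 11, 6, 26]
Insert 11: shifted 0 elements -> [-7, -3, 11, 6, 26]
Insert 6: shifted 1 elements -> [-7, -3, 6, 11, 26]
Insert 26: shifted 0 elements -> [-7, -3, 6, 11, 26]


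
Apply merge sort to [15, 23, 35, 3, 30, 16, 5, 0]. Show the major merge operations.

Divide and conquer:
  Merge [15] + [23] -> [15, 23]
  Merge [35] + [3] -> [3, 35]
  Merge [15, 23] + [3, 35] -> [3, 15, 23, 35]
  Merge [30] + [16] -> [16, 30]
  Merge [5] + [0] -> [0, 5]
  Merge [16, 30] + [0, 5] -> [0, 5, 16, 30]
  Merge [3, 15, 23, 35] + [0, 5, 16, 30] -> [0, 3, 5, 15, 16, 23, 30, 35]


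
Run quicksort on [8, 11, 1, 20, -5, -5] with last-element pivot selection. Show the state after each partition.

Partition 1: pivot=-5 at index 1 -> [-5, -5, 1, 20, 8, 11]
Partition 2: pivot=11 at index 4 -> [-5, -5, 1, 8, 11, 20]
Partition 3: pivot=8 at index 3 -> [-5, -5, 1, 8, 11, 20]


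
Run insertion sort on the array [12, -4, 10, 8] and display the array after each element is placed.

First element 12 is already 'sorted'
Insert -4: shifted 1 elements -> [-4, 12, 10, 8]
Insert 10: shifted 1 elements -> [-4, 10, 12, 8]
Insert 8: shifted 2 elements -> [-4, 8, 10, 12]


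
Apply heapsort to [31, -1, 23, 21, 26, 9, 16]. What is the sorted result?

Build heap: [31, 26, 23, 21, -1, 9, 16]
Extract 31: [26, 21, 23, 16, -1, 9, 31]
Extract 26: [23, 21, 9, 16, -1, 26, 31]
Extract 23: [21, 16, 9, -1, 23, 26, 31]
Extract 21: [16, -1, 9, 21, 23, 26, 31]
Extract 16: [9, -1, 16, 21, 23, 26, 31]
Extract 9: [-1, 9, 16, 21, 23, 26, 31]


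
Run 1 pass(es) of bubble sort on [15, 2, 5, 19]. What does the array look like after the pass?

After pass 1: [2, 5, 15, 19] (2 swaps)
Total swaps: 2


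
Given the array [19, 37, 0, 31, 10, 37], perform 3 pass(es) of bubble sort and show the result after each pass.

After pass 1: [19, 0, 31, 10, 37, 37] (3 swaps)
After pass 2: [0, 19, 10, 31, 37, 37] (2 swaps)
After pass 3: [0, 10, 19, 31, 37, 37] (1 swaps)
Total swaps: 6


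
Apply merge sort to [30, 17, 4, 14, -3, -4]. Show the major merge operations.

Divide and conquer:
  Merge [17] + [4] -> [4, 17]
  Merge [30] + [4, 17] -> [4, 17, 30]
  Merge [-3] + [-4] -> [-4, -3]
  Merge [14] + [-4, -3] -> [-4, -3, 14]
  Merge [4, 17, 30] + [-4, -3, 14] -> [-4, -3, 4, 14, 17, 30]


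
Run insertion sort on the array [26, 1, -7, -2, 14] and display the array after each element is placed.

First element 26 is already 'sorted'
Insert 1: shifted 1 elements -> [1, 26, -7, -2, 14]
Insert -7: shifted 2 elements -> [-7, 1, 26, -2, 14]
Insert -2: shifted 2 elements -> [-7, -2, 1, 26, 14]
Insert 14: shifted 1 elements -> [-7, -2, 1, 14, 26]


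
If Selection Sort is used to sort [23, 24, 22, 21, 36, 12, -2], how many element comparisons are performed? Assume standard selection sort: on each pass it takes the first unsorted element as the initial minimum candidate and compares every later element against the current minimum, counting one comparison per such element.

Pass 1: scan indices 1..6 for the minimum = 6 comparison(s); min is -2, place at index 0 -> [-2, 24, 22, 21, 36, 12, 23]
Pass 2: scan indices 2..6 for the minimum = 5 comparison(s); min is 12, place at index 1 -> [-2, 12, 22, 21, 36, 24, 23]
Pass 3: scan indices 3..6 for the minimum = 4 comparison(s); min is 21, place at index 2 -> [-2, 12, 21, 22, 36, 24, 23]
Pass 4: scan indices 4..6 for the minimum = 3 comparison(s); min is 22, place at index 3 -> [-2, 12, 21, 22, 36, 24, 23]
Pass 5: scan indices 5..6 for the minimum = 2 comparison(s); min is 23, place at index 4 -> [-2, 12, 21, 22, 23, 24, 36]
Pass 6: scan indices 6..6 for the minimum = 1 comparison(s); min is 24, place at index 5 -> [-2, 12, 21, 22, 23, 24, 36]
Selection sort always scans the whole unsorted suffix, so the count is (n-1) + (n-2) + ... + 1 = n(n-1)/2 = 7*6/2 = 21 regardless of the input order.
Total comparisons: 6 + 5 + 4 + 3 + 2 + 1 = 21


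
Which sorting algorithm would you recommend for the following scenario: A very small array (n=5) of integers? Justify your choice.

Best choice: Insertion sort
Reason: For tiny inputs the O(n^2) overhead is negligible and insertion sort has minimal constant factors


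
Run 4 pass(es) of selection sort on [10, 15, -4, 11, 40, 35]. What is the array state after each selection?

Pass 1: Select minimum -4 at index 2, swap -> [-4, 15, 10, 11, 40, 35]
Pass 2: Select minimum 10 at index 2, swap -> [-4, 10, 15, 11, 40, 35]
Pass 3: Select minimum 11 at index 3, swap -> [-4, 10, 11, 15, 40, 35]
Pass 4: Select minimum 15 at index 3, swap -> [-4, 10, 11, 15, 40, 35]


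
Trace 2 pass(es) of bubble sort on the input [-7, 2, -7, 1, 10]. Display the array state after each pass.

After pass 1: [-7, -7, 1, 2, 10] (2 swaps)
After pass 2: [-7, -7, 1, 2, 10] (0 swaps)
Total swaps: 2


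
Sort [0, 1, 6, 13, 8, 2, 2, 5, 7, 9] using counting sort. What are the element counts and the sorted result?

Count array: [1, 1, 2, 0, 0, 1, 1, 1, 1, 1, 0, 0, 0, 1]
(count[i] = number of elements equal to i)
Cumulative count: [1, 2, 4, 4, 4, 5, 6, 7, 8, 9, 9, 9, 9, 10]
Sorted: [0, 1, 2, 2, 5, 6, 7, 8, 9, 13]


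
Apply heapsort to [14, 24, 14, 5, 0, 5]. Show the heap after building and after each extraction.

Build heap: [24, 14, 14, 5, 0, 5]
Extract 24: [14, 5, 14, 5, 0, 24]
Extract 14: [14, 5, 0, 5, 14, 24]
Extract 14: [5, 5, 0, 14, 14, 24]
Extract 5: [5, 0, 5, 14, 14, 24]
Extract 5: [0, 5, 5, 14, 14, 24]


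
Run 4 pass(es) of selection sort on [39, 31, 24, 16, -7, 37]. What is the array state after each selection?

Pass 1: Select minimum -7 at index 4, swap -> [-7, 31, 24, 16, 39, 37]
Pass 2: Select minimum 16 at index 3, swap -> [-7, 16, 24, 31, 39, 37]
Pass 3: Select minimum 24 at index 2, swap -> [-7, 16, 24, 31, 39, 37]
Pass 4: Select minimum 31 at index 3, swap -> [-7, 16, 24, 31, 39, 37]


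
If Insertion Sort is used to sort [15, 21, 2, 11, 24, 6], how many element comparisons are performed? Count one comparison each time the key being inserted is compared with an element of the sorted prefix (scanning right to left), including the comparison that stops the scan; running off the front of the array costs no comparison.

Insert 21: 15 <= 21 (stop) = 1 comparison(s) -> [15, 21, 2, 11, 24, 6]
Insert 2: 21 > 2 (shift), 15 > 2 (shift), reached front = 2 comparison(s) -> [2, 15, 21, 11, 24, 6]
Insert 11: 21 > 11 (shift), 15 > 11 (shift), 2 <= 11 (stop) = 3 comparison(s) -> [2, 11, 15, 21, 24, 6]
Insert 24: 21 <= 24 (stop) = 1 comparison(s) -> [2, 11, 15, 21, 24, 6]
Insert 6: 24 > 6 (shift), 21 > 6 (shift), 15 > 6 (shift), 11 > 6 (shift), 2 <= 6 (stop) = 5 comparison(s) -> [2, 6, 11, 15, 21, 24]
Total comparisons: 1 + 2 + 3 + 1 + 5 = 12


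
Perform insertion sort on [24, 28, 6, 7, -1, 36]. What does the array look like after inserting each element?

First element 24 is already 'sorted'
Insert 28: shifted 0 elements -> [24, 28, 6, 7, -1, 36]
Insert 6: shifted 2 elements -> [6, 24, 28, 7, -1, 36]
Insert 7: shifted 2 elements -> [6, 7, 24, 28, -1, 36]
Insert -1: shifted 4 elements -> [-1, 6, 7, 24, 28, 36]
Insert 36: shifted 0 elements -> [-1, 6, 7, 24, 28, 36]


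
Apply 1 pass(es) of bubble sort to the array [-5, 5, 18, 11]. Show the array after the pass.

After pass 1: [-5, 5, 11, 18] (1 swaps)
Total swaps: 1


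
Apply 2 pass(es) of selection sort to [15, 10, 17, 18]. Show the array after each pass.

Pass 1: Select minimum 10 at index 1, swap -> [10, 15, 17, 18]
Pass 2: Select minimum 15 at index 1, swap -> [10, 15, 17, 18]


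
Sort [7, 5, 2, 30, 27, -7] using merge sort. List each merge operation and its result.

Divide and conquer:
  Merge [5] + [2] -> [2, 5]
  Merge [7] + [2, 5] -> [2, 5, 7]
  Merge [27] + [-7] -> [-7, 27]
  Merge [30] + [-7, 27] -> [-7, 27, 30]
  Merge [2, 5, 7] + [-7, 27, 30] -> [-7, 2, 5, 7, 27, 30]


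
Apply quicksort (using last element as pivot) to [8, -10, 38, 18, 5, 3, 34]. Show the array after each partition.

Partition 1: pivot=34 at index 5 -> [8, -10, 18, 5, 3, 34, 38]
Partition 2: pivot=3 at index 1 -> [-10, 3, 18, 5, 8, 34, 38]
Partition 3: pivot=8 at index 3 -> [-10, 3, 5, 8, 18, 34, 38]


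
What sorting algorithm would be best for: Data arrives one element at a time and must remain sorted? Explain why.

Best choice: Insertion sort
Reason: Insertion sort naturally handles online/streaming input by inserting each new element into sorted position


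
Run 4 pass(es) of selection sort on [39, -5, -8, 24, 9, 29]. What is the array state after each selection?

Pass 1: Select minimum -8 at index 2, swap -> [-8, -5, 39, 24, 9, 29]
Pass 2: Select minimum -5 at index 1, swap -> [-8, -5, 39, 24, 9, 29]
Pass 3: Select minimum 9 at index 4, swap -> [-8, -5, 9, 24, 39, 29]
Pass 4: Select minimum 24 at index 3, swap -> [-8, -5, 9, 24, 39, 29]


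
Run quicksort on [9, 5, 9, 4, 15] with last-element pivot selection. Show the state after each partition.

Partition 1: pivot=15 at index 4 -> [9, 5, 9, 4, 15]
Partition 2: pivot=4 at index 0 -> [4, 5, 9, 9, 15]
Partition 3: pivot=9 at index 3 -> [4, 5, 9, 9, 15]
Partition 4: pivot=9 at index 2 -> [4, 5, 9, 9, 15]


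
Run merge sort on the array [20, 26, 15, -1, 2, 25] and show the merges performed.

Divide and conquer:
  Merge [26] + [15] -> [15, 26]
  Merge [20] + [15, 26] -> [15, 20, 26]
  Merge [2] + [25] -> [2, 25]
  Merge [-1] + [2, 25] -> [-1, 2, 25]
  Merge [15, 20, 26] + [-1, 2, 25] -> [-1, 2, 15, 20, 25, 26]


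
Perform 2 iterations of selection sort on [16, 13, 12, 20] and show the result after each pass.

Pass 1: Select minimum 12 at index 2, swap -> [12, 13, 16, 20]
Pass 2: Select minimum 13 at index 1, swap -> [12, 13, 16, 20]


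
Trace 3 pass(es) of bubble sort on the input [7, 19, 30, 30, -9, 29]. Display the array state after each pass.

After pass 1: [7, 19, 30, -9, 29, 30] (2 swaps)
After pass 2: [7, 19, -9, 29, 30, 30] (2 swaps)
After pass 3: [7, -9, 19, 29, 30, 30] (1 swaps)
Total swaps: 5


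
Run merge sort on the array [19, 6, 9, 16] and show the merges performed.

Divide and conquer:
  Merge [19] + [6] -> [6, 19]
  Merge [9] + [16] -> [9, 16]
  Merge [6, 19] + [9, 16] -> [6, 9, 16, 19]


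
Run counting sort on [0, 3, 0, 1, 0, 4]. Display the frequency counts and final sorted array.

Count array: [3, 1, 0, 1, 1]
(count[i] = number of elements equal to i)
Cumulative count: [3, 4, 4, 5, 6]
Sorted: [0, 0, 0, 1, 3, 4]


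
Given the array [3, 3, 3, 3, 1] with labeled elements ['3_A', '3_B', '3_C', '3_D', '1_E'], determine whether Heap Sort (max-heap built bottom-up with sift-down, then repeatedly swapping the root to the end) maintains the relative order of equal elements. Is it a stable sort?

Trace Heap Sort on the labeled array (the key is the number; the letter only tracks identity):
  Build max-heap: [3_A, 3_B, 3_C, 3_D, 1_E]
  Swap root 3_A to index 4, re-heapify first 4 -> [3_B, 3_D, 3_C, 1_E, 3_A]
  Swap root 3_B to index 3, re-heapify first 3 -> [3_D, 1_E, 3_C, 3_B, 3_A]
  Swap root 3_D to index 2, re-heapify first 2 -> [3_C, 1_E, 3_D, 3_B, 3_A]
  Swap root 3_C to index 1, re-heapify first 1 -> [1_E, 3_C, 3_D, 3_B, 3_A]
Final order: [1_E, 3_C, 3_D, 3_B, 3_A]
Equal keys:
  value 3: originally 3_A, 3_B, 3_C, 3_D; after sorting 3_C, 3_D, 3_B, 3_A -> order changed
Equal keys were reordered, so Heap Sort is not stable: heap construction and root-to-end swaps move elements without regard to the original order of equal keys. (One such input is enough; an unstable sort may happen to preserve order on other inputs, but it gives no guarantee.)
Answer: Not stable
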